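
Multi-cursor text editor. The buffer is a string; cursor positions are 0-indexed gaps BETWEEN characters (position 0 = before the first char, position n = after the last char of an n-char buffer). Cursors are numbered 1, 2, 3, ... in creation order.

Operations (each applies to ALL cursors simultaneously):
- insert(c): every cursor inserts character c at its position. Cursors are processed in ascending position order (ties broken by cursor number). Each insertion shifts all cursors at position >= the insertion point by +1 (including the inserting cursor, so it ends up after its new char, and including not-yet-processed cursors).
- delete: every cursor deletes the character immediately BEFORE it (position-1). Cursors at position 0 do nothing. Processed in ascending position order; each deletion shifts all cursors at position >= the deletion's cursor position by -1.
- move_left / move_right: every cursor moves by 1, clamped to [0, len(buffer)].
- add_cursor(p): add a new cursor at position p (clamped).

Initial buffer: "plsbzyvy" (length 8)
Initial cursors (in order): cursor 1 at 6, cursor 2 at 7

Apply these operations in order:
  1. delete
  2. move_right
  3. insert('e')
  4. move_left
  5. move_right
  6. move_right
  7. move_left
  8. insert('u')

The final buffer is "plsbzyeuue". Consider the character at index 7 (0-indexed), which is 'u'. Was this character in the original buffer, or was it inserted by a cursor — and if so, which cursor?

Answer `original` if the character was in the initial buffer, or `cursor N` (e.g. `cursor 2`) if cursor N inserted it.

After op 1 (delete): buffer="plsbzy" (len 6), cursors c1@5 c2@5, authorship ......
After op 2 (move_right): buffer="plsbzy" (len 6), cursors c1@6 c2@6, authorship ......
After op 3 (insert('e')): buffer="plsbzyee" (len 8), cursors c1@8 c2@8, authorship ......12
After op 4 (move_left): buffer="plsbzyee" (len 8), cursors c1@7 c2@7, authorship ......12
After op 5 (move_right): buffer="plsbzyee" (len 8), cursors c1@8 c2@8, authorship ......12
After op 6 (move_right): buffer="plsbzyee" (len 8), cursors c1@8 c2@8, authorship ......12
After op 7 (move_left): buffer="plsbzyee" (len 8), cursors c1@7 c2@7, authorship ......12
After op 8 (insert('u')): buffer="plsbzyeuue" (len 10), cursors c1@9 c2@9, authorship ......1122
Authorship (.=original, N=cursor N): . . . . . . 1 1 2 2
Index 7: author = 1

Answer: cursor 1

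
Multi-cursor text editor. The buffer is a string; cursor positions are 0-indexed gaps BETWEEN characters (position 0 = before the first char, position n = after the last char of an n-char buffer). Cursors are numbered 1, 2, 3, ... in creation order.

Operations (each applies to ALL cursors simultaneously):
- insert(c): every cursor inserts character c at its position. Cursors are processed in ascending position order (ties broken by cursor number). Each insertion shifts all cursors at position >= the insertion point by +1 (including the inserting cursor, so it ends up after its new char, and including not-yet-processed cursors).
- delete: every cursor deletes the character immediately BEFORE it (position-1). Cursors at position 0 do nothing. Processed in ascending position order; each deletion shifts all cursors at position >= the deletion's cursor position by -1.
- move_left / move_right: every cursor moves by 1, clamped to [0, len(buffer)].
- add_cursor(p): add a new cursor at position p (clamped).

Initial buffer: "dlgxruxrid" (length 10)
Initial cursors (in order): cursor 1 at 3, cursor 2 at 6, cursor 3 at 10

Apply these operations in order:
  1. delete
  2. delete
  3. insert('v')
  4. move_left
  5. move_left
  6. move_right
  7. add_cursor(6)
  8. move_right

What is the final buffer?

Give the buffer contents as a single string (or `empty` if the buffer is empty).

Answer: dvxvxrv

Derivation:
After op 1 (delete): buffer="dlxrxri" (len 7), cursors c1@2 c2@4 c3@7, authorship .......
After op 2 (delete): buffer="dxxr" (len 4), cursors c1@1 c2@2 c3@4, authorship ....
After op 3 (insert('v')): buffer="dvxvxrv" (len 7), cursors c1@2 c2@4 c3@7, authorship .1.2..3
After op 4 (move_left): buffer="dvxvxrv" (len 7), cursors c1@1 c2@3 c3@6, authorship .1.2..3
After op 5 (move_left): buffer="dvxvxrv" (len 7), cursors c1@0 c2@2 c3@5, authorship .1.2..3
After op 6 (move_right): buffer="dvxvxrv" (len 7), cursors c1@1 c2@3 c3@6, authorship .1.2..3
After op 7 (add_cursor(6)): buffer="dvxvxrv" (len 7), cursors c1@1 c2@3 c3@6 c4@6, authorship .1.2..3
After op 8 (move_right): buffer="dvxvxrv" (len 7), cursors c1@2 c2@4 c3@7 c4@7, authorship .1.2..3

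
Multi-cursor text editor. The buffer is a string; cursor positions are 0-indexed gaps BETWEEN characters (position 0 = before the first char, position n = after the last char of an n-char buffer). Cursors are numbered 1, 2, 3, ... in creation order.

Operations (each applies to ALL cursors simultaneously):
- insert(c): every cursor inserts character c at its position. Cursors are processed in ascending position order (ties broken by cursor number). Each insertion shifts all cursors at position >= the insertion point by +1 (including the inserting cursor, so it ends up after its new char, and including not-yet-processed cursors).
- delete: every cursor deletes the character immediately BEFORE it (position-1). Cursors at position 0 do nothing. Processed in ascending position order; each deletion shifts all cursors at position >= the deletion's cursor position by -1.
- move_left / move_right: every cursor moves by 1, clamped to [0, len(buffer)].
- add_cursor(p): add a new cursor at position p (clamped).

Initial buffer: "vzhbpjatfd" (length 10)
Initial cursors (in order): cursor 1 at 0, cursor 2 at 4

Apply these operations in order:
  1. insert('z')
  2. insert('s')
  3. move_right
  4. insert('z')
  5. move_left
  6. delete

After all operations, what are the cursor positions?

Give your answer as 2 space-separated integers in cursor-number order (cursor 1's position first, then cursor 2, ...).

Answer: 2 8

Derivation:
After op 1 (insert('z')): buffer="zvzhbzpjatfd" (len 12), cursors c1@1 c2@6, authorship 1....2......
After op 2 (insert('s')): buffer="zsvzhbzspjatfd" (len 14), cursors c1@2 c2@8, authorship 11....22......
After op 3 (move_right): buffer="zsvzhbzspjatfd" (len 14), cursors c1@3 c2@9, authorship 11....22......
After op 4 (insert('z')): buffer="zsvzzhbzspzjatfd" (len 16), cursors c1@4 c2@11, authorship 11.1...22.2.....
After op 5 (move_left): buffer="zsvzzhbzspzjatfd" (len 16), cursors c1@3 c2@10, authorship 11.1...22.2.....
After op 6 (delete): buffer="zszzhbzszjatfd" (len 14), cursors c1@2 c2@8, authorship 111...222.....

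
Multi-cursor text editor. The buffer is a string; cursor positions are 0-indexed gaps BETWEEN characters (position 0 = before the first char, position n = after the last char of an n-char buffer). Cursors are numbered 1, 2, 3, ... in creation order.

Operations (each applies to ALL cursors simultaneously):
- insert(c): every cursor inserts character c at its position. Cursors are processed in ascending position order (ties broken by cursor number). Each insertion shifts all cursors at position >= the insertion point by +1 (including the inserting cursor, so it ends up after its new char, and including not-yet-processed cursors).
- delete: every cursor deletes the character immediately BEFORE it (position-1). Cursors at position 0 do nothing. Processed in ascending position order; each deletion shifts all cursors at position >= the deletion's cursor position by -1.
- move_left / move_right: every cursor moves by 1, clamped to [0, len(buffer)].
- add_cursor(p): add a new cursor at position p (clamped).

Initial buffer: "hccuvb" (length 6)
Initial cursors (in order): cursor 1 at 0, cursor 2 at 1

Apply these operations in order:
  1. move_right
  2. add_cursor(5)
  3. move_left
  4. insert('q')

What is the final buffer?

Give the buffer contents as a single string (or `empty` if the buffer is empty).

Answer: qhqccuqvb

Derivation:
After op 1 (move_right): buffer="hccuvb" (len 6), cursors c1@1 c2@2, authorship ......
After op 2 (add_cursor(5)): buffer="hccuvb" (len 6), cursors c1@1 c2@2 c3@5, authorship ......
After op 3 (move_left): buffer="hccuvb" (len 6), cursors c1@0 c2@1 c3@4, authorship ......
After op 4 (insert('q')): buffer="qhqccuqvb" (len 9), cursors c1@1 c2@3 c3@7, authorship 1.2...3..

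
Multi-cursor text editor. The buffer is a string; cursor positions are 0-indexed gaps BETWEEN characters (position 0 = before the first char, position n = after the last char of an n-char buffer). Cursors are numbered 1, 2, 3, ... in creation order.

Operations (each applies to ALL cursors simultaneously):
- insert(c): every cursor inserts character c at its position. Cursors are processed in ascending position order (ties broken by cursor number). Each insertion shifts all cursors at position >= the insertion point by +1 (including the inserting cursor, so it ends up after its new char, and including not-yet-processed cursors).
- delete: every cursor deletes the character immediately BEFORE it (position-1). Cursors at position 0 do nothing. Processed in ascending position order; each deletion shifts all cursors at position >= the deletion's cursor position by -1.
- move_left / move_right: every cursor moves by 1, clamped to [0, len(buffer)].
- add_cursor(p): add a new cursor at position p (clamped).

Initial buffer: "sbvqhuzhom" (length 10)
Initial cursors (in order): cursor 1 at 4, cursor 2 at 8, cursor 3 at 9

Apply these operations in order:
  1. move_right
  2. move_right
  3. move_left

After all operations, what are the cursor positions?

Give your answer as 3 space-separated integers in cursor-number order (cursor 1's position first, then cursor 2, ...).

After op 1 (move_right): buffer="sbvqhuzhom" (len 10), cursors c1@5 c2@9 c3@10, authorship ..........
After op 2 (move_right): buffer="sbvqhuzhom" (len 10), cursors c1@6 c2@10 c3@10, authorship ..........
After op 3 (move_left): buffer="sbvqhuzhom" (len 10), cursors c1@5 c2@9 c3@9, authorship ..........

Answer: 5 9 9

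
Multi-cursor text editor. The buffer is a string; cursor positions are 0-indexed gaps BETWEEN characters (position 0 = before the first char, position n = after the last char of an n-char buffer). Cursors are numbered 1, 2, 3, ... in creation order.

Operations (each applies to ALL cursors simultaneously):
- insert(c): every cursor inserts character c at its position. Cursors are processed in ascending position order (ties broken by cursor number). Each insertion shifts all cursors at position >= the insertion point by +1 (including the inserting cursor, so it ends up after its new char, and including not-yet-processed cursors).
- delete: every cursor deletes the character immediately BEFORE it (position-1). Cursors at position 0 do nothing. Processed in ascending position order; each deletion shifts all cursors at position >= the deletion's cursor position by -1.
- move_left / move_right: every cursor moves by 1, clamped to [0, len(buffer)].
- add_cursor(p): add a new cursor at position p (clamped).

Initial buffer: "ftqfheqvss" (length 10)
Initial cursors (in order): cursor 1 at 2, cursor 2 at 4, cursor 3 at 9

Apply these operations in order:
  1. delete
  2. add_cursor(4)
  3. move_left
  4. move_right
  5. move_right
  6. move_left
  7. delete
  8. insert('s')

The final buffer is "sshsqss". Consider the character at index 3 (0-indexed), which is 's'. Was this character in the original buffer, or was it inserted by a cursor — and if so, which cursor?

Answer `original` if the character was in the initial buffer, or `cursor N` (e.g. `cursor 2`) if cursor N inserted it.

After op 1 (delete): buffer="fqheqvs" (len 7), cursors c1@1 c2@2 c3@6, authorship .......
After op 2 (add_cursor(4)): buffer="fqheqvs" (len 7), cursors c1@1 c2@2 c4@4 c3@6, authorship .......
After op 3 (move_left): buffer="fqheqvs" (len 7), cursors c1@0 c2@1 c4@3 c3@5, authorship .......
After op 4 (move_right): buffer="fqheqvs" (len 7), cursors c1@1 c2@2 c4@4 c3@6, authorship .......
After op 5 (move_right): buffer="fqheqvs" (len 7), cursors c1@2 c2@3 c4@5 c3@7, authorship .......
After op 6 (move_left): buffer="fqheqvs" (len 7), cursors c1@1 c2@2 c4@4 c3@6, authorship .......
After op 7 (delete): buffer="hqs" (len 3), cursors c1@0 c2@0 c4@1 c3@2, authorship ...
After op 8 (insert('s')): buffer="sshsqss" (len 7), cursors c1@2 c2@2 c4@4 c3@6, authorship 12.4.3.
Authorship (.=original, N=cursor N): 1 2 . 4 . 3 .
Index 3: author = 4

Answer: cursor 4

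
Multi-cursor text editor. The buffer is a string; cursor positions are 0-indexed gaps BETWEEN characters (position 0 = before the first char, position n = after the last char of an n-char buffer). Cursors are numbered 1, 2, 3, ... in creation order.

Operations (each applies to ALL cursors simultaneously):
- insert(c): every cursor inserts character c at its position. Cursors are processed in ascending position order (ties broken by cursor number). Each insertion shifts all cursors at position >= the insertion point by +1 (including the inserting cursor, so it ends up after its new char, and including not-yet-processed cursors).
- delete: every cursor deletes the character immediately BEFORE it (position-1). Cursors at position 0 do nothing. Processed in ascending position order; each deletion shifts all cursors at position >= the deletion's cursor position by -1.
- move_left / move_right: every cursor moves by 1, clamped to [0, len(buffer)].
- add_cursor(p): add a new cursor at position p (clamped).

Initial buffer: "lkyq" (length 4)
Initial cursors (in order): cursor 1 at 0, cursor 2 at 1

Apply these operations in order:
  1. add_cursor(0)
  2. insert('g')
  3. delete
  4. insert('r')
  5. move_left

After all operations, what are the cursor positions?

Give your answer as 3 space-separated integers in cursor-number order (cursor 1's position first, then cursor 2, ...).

Answer: 1 3 1

Derivation:
After op 1 (add_cursor(0)): buffer="lkyq" (len 4), cursors c1@0 c3@0 c2@1, authorship ....
After op 2 (insert('g')): buffer="gglgkyq" (len 7), cursors c1@2 c3@2 c2@4, authorship 13.2...
After op 3 (delete): buffer="lkyq" (len 4), cursors c1@0 c3@0 c2@1, authorship ....
After op 4 (insert('r')): buffer="rrlrkyq" (len 7), cursors c1@2 c3@2 c2@4, authorship 13.2...
After op 5 (move_left): buffer="rrlrkyq" (len 7), cursors c1@1 c3@1 c2@3, authorship 13.2...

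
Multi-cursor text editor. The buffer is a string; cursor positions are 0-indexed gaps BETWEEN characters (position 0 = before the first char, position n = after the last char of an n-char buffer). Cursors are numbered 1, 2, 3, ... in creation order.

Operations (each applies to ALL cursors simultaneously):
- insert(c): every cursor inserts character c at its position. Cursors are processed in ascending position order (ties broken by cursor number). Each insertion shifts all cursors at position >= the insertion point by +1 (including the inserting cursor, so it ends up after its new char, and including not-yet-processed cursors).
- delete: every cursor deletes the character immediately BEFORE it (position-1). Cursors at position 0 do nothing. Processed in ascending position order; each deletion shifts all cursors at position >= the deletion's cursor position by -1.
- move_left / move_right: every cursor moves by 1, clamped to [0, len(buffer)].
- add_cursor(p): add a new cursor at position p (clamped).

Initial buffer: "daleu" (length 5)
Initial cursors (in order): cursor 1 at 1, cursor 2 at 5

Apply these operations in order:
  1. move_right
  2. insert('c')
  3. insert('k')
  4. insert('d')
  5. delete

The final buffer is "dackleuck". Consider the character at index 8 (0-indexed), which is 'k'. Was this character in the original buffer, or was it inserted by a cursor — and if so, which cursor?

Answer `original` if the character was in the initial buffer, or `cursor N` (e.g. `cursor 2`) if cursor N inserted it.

After op 1 (move_right): buffer="daleu" (len 5), cursors c1@2 c2@5, authorship .....
After op 2 (insert('c')): buffer="dacleuc" (len 7), cursors c1@3 c2@7, authorship ..1...2
After op 3 (insert('k')): buffer="dackleuck" (len 9), cursors c1@4 c2@9, authorship ..11...22
After op 4 (insert('d')): buffer="dackdleuckd" (len 11), cursors c1@5 c2@11, authorship ..111...222
After op 5 (delete): buffer="dackleuck" (len 9), cursors c1@4 c2@9, authorship ..11...22
Authorship (.=original, N=cursor N): . . 1 1 . . . 2 2
Index 8: author = 2

Answer: cursor 2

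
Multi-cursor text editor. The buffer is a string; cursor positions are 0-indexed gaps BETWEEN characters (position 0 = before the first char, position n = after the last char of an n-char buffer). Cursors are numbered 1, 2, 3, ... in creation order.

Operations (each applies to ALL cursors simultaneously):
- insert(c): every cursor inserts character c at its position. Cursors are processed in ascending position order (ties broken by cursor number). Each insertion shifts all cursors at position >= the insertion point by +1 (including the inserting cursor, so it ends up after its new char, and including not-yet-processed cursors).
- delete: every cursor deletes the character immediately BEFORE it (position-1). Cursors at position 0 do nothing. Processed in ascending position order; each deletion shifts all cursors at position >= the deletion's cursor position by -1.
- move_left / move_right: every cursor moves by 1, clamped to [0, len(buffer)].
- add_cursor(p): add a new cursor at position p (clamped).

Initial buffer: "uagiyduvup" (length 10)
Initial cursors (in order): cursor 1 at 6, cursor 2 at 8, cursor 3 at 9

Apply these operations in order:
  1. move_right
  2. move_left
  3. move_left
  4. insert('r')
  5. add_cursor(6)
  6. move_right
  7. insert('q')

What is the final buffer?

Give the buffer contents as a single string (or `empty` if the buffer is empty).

Answer: uagiyrdqqurvqruqp

Derivation:
After op 1 (move_right): buffer="uagiyduvup" (len 10), cursors c1@7 c2@9 c3@10, authorship ..........
After op 2 (move_left): buffer="uagiyduvup" (len 10), cursors c1@6 c2@8 c3@9, authorship ..........
After op 3 (move_left): buffer="uagiyduvup" (len 10), cursors c1@5 c2@7 c3@8, authorship ..........
After op 4 (insert('r')): buffer="uagiyrdurvrup" (len 13), cursors c1@6 c2@9 c3@11, authorship .....1..2.3..
After op 5 (add_cursor(6)): buffer="uagiyrdurvrup" (len 13), cursors c1@6 c4@6 c2@9 c3@11, authorship .....1..2.3..
After op 6 (move_right): buffer="uagiyrdurvrup" (len 13), cursors c1@7 c4@7 c2@10 c3@12, authorship .....1..2.3..
After op 7 (insert('q')): buffer="uagiyrdqqurvqruqp" (len 17), cursors c1@9 c4@9 c2@13 c3@16, authorship .....1.14.2.23.3.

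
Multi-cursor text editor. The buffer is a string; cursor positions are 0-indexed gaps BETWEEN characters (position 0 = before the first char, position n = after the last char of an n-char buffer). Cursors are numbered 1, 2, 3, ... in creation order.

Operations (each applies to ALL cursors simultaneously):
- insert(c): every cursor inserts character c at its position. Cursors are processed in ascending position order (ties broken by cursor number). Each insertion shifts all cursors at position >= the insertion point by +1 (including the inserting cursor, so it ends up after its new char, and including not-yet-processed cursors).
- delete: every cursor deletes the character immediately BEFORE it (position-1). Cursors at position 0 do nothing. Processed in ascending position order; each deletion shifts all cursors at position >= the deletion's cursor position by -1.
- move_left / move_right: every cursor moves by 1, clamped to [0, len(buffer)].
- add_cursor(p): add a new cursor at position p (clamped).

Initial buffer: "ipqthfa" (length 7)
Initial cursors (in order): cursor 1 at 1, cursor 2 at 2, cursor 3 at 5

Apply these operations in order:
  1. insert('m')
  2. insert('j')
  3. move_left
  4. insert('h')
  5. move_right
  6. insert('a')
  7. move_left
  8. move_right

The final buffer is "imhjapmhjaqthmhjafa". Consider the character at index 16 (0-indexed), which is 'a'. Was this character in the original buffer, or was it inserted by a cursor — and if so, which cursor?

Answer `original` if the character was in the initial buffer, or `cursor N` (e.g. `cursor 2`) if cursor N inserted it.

After op 1 (insert('m')): buffer="impmqthmfa" (len 10), cursors c1@2 c2@4 c3@8, authorship .1.2...3..
After op 2 (insert('j')): buffer="imjpmjqthmjfa" (len 13), cursors c1@3 c2@6 c3@11, authorship .11.22...33..
After op 3 (move_left): buffer="imjpmjqthmjfa" (len 13), cursors c1@2 c2@5 c3@10, authorship .11.22...33..
After op 4 (insert('h')): buffer="imhjpmhjqthmhjfa" (len 16), cursors c1@3 c2@7 c3@13, authorship .111.222...333..
After op 5 (move_right): buffer="imhjpmhjqthmhjfa" (len 16), cursors c1@4 c2@8 c3@14, authorship .111.222...333..
After op 6 (insert('a')): buffer="imhjapmhjaqthmhjafa" (len 19), cursors c1@5 c2@10 c3@17, authorship .1111.2222...3333..
After op 7 (move_left): buffer="imhjapmhjaqthmhjafa" (len 19), cursors c1@4 c2@9 c3@16, authorship .1111.2222...3333..
After op 8 (move_right): buffer="imhjapmhjaqthmhjafa" (len 19), cursors c1@5 c2@10 c3@17, authorship .1111.2222...3333..
Authorship (.=original, N=cursor N): . 1 1 1 1 . 2 2 2 2 . . . 3 3 3 3 . .
Index 16: author = 3

Answer: cursor 3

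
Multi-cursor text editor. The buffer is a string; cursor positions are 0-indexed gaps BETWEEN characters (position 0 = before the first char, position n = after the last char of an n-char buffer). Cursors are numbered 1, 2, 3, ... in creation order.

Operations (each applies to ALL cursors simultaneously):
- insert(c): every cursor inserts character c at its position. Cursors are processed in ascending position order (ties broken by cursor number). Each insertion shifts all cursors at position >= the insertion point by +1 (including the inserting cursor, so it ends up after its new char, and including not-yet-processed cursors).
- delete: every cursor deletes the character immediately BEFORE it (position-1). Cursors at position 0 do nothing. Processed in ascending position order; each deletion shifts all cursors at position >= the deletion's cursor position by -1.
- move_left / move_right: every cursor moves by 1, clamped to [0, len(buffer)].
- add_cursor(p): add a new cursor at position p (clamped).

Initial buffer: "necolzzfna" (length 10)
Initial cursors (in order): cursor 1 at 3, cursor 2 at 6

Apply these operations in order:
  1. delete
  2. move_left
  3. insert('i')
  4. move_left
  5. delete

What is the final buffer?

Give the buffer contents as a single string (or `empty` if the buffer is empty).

After op 1 (delete): buffer="neolzfna" (len 8), cursors c1@2 c2@4, authorship ........
After op 2 (move_left): buffer="neolzfna" (len 8), cursors c1@1 c2@3, authorship ........
After op 3 (insert('i')): buffer="nieoilzfna" (len 10), cursors c1@2 c2@5, authorship .1..2.....
After op 4 (move_left): buffer="nieoilzfna" (len 10), cursors c1@1 c2@4, authorship .1..2.....
After op 5 (delete): buffer="ieilzfna" (len 8), cursors c1@0 c2@2, authorship 1.2.....

Answer: ieilzfna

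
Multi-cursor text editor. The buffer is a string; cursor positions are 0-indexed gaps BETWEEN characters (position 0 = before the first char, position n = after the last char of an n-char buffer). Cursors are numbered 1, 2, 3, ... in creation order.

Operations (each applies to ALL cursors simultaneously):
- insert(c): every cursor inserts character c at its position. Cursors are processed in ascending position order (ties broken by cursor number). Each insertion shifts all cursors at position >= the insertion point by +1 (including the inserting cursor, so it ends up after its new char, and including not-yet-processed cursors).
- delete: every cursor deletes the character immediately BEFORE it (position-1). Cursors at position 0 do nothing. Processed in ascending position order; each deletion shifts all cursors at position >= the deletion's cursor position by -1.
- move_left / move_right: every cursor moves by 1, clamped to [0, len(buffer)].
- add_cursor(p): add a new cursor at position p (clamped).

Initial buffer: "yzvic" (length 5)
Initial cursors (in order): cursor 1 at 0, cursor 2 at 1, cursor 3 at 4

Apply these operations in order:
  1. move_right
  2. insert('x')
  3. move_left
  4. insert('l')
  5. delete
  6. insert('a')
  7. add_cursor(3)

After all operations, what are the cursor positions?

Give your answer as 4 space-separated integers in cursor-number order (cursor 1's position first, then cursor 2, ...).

Answer: 2 5 10 3

Derivation:
After op 1 (move_right): buffer="yzvic" (len 5), cursors c1@1 c2@2 c3@5, authorship .....
After op 2 (insert('x')): buffer="yxzxvicx" (len 8), cursors c1@2 c2@4 c3@8, authorship .1.2...3
After op 3 (move_left): buffer="yxzxvicx" (len 8), cursors c1@1 c2@3 c3@7, authorship .1.2...3
After op 4 (insert('l')): buffer="ylxzlxviclx" (len 11), cursors c1@2 c2@5 c3@10, authorship .11.22...33
After op 5 (delete): buffer="yxzxvicx" (len 8), cursors c1@1 c2@3 c3@7, authorship .1.2...3
After op 6 (insert('a')): buffer="yaxzaxvicax" (len 11), cursors c1@2 c2@5 c3@10, authorship .11.22...33
After op 7 (add_cursor(3)): buffer="yaxzaxvicax" (len 11), cursors c1@2 c4@3 c2@5 c3@10, authorship .11.22...33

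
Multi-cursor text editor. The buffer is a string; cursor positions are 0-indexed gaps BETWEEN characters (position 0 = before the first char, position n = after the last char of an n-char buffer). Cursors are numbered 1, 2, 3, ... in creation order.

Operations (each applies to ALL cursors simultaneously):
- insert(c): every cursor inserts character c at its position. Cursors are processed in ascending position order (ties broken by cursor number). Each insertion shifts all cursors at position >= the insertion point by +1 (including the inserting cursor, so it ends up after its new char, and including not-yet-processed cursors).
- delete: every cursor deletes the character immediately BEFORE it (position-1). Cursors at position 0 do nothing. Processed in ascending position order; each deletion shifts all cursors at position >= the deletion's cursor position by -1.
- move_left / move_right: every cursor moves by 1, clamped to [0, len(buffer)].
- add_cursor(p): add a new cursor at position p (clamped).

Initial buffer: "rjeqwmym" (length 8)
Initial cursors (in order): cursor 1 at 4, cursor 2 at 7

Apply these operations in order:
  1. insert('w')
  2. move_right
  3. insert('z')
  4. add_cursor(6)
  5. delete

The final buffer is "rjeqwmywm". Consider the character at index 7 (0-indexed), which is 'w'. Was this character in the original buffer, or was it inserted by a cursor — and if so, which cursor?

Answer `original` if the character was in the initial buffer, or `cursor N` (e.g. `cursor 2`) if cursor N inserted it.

After op 1 (insert('w')): buffer="rjeqwwmywm" (len 10), cursors c1@5 c2@9, authorship ....1...2.
After op 2 (move_right): buffer="rjeqwwmywm" (len 10), cursors c1@6 c2@10, authorship ....1...2.
After op 3 (insert('z')): buffer="rjeqwwzmywmz" (len 12), cursors c1@7 c2@12, authorship ....1.1..2.2
After op 4 (add_cursor(6)): buffer="rjeqwwzmywmz" (len 12), cursors c3@6 c1@7 c2@12, authorship ....1.1..2.2
After op 5 (delete): buffer="rjeqwmywm" (len 9), cursors c1@5 c3@5 c2@9, authorship ....1..2.
Authorship (.=original, N=cursor N): . . . . 1 . . 2 .
Index 7: author = 2

Answer: cursor 2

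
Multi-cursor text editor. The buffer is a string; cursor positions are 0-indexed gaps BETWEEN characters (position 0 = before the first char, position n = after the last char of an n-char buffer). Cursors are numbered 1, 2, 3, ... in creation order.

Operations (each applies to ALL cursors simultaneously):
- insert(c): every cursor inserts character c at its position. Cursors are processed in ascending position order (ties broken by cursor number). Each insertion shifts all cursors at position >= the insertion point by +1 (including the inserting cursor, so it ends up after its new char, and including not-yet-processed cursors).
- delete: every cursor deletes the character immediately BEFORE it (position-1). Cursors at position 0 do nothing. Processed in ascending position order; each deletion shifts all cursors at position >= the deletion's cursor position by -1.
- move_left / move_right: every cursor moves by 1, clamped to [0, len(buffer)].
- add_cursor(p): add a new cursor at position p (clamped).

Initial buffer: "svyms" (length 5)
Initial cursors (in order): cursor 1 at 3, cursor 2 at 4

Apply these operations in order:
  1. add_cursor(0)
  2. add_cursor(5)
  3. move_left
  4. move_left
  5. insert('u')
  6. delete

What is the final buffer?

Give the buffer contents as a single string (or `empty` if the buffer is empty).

Answer: svyms

Derivation:
After op 1 (add_cursor(0)): buffer="svyms" (len 5), cursors c3@0 c1@3 c2@4, authorship .....
After op 2 (add_cursor(5)): buffer="svyms" (len 5), cursors c3@0 c1@3 c2@4 c4@5, authorship .....
After op 3 (move_left): buffer="svyms" (len 5), cursors c3@0 c1@2 c2@3 c4@4, authorship .....
After op 4 (move_left): buffer="svyms" (len 5), cursors c3@0 c1@1 c2@2 c4@3, authorship .....
After op 5 (insert('u')): buffer="usuvuyums" (len 9), cursors c3@1 c1@3 c2@5 c4@7, authorship 3.1.2.4..
After op 6 (delete): buffer="svyms" (len 5), cursors c3@0 c1@1 c2@2 c4@3, authorship .....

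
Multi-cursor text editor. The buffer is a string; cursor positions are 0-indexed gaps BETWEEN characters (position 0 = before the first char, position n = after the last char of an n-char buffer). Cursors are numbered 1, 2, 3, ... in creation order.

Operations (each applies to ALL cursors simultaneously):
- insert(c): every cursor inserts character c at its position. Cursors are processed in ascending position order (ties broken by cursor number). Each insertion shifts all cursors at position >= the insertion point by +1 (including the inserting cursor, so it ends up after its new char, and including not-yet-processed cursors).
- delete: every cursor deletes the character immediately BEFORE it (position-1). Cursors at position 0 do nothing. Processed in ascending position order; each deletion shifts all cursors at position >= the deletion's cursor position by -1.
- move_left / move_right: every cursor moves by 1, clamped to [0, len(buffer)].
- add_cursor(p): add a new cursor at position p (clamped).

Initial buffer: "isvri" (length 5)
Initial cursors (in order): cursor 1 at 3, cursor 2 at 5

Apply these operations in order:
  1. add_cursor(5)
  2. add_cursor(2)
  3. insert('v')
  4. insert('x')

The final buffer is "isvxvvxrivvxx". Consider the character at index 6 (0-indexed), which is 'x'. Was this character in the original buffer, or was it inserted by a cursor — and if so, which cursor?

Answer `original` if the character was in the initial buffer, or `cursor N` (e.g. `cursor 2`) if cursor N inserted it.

After op 1 (add_cursor(5)): buffer="isvri" (len 5), cursors c1@3 c2@5 c3@5, authorship .....
After op 2 (add_cursor(2)): buffer="isvri" (len 5), cursors c4@2 c1@3 c2@5 c3@5, authorship .....
After op 3 (insert('v')): buffer="isvvvrivv" (len 9), cursors c4@3 c1@5 c2@9 c3@9, authorship ..4.1..23
After op 4 (insert('x')): buffer="isvxvvxrivvxx" (len 13), cursors c4@4 c1@7 c2@13 c3@13, authorship ..44.11..2323
Authorship (.=original, N=cursor N): . . 4 4 . 1 1 . . 2 3 2 3
Index 6: author = 1

Answer: cursor 1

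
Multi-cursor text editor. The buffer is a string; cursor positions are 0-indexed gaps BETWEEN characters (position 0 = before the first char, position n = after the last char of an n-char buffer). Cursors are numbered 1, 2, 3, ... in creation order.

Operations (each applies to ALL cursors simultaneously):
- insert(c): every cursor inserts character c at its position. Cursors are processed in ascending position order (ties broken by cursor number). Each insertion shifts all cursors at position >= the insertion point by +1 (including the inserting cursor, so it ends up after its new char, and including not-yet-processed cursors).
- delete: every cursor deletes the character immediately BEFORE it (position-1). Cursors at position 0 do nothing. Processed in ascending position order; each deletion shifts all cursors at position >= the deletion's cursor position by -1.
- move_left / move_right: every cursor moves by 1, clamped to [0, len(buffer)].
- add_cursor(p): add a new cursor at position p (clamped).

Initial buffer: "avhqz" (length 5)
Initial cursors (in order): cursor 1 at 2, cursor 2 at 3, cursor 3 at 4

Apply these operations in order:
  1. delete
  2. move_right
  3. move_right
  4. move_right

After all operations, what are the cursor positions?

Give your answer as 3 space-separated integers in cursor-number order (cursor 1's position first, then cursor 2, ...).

Answer: 2 2 2

Derivation:
After op 1 (delete): buffer="az" (len 2), cursors c1@1 c2@1 c3@1, authorship ..
After op 2 (move_right): buffer="az" (len 2), cursors c1@2 c2@2 c3@2, authorship ..
After op 3 (move_right): buffer="az" (len 2), cursors c1@2 c2@2 c3@2, authorship ..
After op 4 (move_right): buffer="az" (len 2), cursors c1@2 c2@2 c3@2, authorship ..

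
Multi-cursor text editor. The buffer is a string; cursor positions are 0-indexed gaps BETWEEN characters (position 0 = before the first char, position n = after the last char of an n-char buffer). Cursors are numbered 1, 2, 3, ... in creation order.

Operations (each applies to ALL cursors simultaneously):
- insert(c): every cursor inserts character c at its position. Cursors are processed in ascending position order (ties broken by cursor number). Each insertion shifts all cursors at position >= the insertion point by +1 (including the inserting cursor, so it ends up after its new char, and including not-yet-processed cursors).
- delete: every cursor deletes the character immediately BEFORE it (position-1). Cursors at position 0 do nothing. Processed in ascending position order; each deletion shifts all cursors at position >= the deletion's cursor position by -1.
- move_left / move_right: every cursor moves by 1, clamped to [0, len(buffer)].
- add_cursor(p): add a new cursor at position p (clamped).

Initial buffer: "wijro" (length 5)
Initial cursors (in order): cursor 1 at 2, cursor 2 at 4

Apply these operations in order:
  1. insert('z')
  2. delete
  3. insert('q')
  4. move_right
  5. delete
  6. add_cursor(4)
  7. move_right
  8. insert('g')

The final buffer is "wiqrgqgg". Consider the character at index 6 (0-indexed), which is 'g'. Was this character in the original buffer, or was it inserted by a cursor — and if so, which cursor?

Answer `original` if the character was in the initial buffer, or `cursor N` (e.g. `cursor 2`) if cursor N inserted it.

Answer: cursor 2

Derivation:
After op 1 (insert('z')): buffer="wizjrzo" (len 7), cursors c1@3 c2@6, authorship ..1..2.
After op 2 (delete): buffer="wijro" (len 5), cursors c1@2 c2@4, authorship .....
After op 3 (insert('q')): buffer="wiqjrqo" (len 7), cursors c1@3 c2@6, authorship ..1..2.
After op 4 (move_right): buffer="wiqjrqo" (len 7), cursors c1@4 c2@7, authorship ..1..2.
After op 5 (delete): buffer="wiqrq" (len 5), cursors c1@3 c2@5, authorship ..1.2
After op 6 (add_cursor(4)): buffer="wiqrq" (len 5), cursors c1@3 c3@4 c2@5, authorship ..1.2
After op 7 (move_right): buffer="wiqrq" (len 5), cursors c1@4 c2@5 c3@5, authorship ..1.2
After op 8 (insert('g')): buffer="wiqrgqgg" (len 8), cursors c1@5 c2@8 c3@8, authorship ..1.1223
Authorship (.=original, N=cursor N): . . 1 . 1 2 2 3
Index 6: author = 2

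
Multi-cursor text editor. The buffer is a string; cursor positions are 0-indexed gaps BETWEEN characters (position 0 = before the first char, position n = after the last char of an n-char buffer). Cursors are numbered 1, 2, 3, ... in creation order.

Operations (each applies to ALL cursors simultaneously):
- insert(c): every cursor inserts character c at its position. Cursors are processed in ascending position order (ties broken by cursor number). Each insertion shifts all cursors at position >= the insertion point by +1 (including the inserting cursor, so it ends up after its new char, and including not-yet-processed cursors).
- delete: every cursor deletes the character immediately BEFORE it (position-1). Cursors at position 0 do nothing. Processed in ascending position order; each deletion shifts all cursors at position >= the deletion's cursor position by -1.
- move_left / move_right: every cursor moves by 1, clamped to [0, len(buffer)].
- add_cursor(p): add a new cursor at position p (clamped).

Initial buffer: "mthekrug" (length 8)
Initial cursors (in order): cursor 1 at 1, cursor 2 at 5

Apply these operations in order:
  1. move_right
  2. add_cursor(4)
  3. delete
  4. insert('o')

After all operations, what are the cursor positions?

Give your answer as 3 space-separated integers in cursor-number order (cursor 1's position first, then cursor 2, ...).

Answer: 2 6 4

Derivation:
After op 1 (move_right): buffer="mthekrug" (len 8), cursors c1@2 c2@6, authorship ........
After op 2 (add_cursor(4)): buffer="mthekrug" (len 8), cursors c1@2 c3@4 c2@6, authorship ........
After op 3 (delete): buffer="mhkug" (len 5), cursors c1@1 c3@2 c2@3, authorship .....
After op 4 (insert('o')): buffer="mohokoug" (len 8), cursors c1@2 c3@4 c2@6, authorship .1.3.2..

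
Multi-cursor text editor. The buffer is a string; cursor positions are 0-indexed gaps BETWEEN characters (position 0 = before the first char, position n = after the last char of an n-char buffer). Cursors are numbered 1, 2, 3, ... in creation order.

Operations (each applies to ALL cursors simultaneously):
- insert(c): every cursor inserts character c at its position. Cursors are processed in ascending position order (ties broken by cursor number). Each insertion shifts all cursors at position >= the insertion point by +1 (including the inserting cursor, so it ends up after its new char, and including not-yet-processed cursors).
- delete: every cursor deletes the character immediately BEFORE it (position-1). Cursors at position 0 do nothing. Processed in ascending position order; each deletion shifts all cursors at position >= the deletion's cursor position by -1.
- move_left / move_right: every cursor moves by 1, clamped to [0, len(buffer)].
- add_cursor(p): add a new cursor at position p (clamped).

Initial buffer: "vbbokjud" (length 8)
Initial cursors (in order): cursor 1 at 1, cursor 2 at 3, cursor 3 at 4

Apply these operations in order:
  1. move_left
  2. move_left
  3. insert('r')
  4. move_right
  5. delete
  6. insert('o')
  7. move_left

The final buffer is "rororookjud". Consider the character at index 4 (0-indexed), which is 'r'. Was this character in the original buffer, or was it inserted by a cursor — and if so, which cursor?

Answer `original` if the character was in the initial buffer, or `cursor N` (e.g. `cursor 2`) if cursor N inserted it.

After op 1 (move_left): buffer="vbbokjud" (len 8), cursors c1@0 c2@2 c3@3, authorship ........
After op 2 (move_left): buffer="vbbokjud" (len 8), cursors c1@0 c2@1 c3@2, authorship ........
After op 3 (insert('r')): buffer="rvrbrbokjud" (len 11), cursors c1@1 c2@3 c3@5, authorship 1.2.3......
After op 4 (move_right): buffer="rvrbrbokjud" (len 11), cursors c1@2 c2@4 c3@6, authorship 1.2.3......
After op 5 (delete): buffer="rrrokjud" (len 8), cursors c1@1 c2@2 c3@3, authorship 123.....
After op 6 (insert('o')): buffer="rororookjud" (len 11), cursors c1@2 c2@4 c3@6, authorship 112233.....
After op 7 (move_left): buffer="rororookjud" (len 11), cursors c1@1 c2@3 c3@5, authorship 112233.....
Authorship (.=original, N=cursor N): 1 1 2 2 3 3 . . . . .
Index 4: author = 3

Answer: cursor 3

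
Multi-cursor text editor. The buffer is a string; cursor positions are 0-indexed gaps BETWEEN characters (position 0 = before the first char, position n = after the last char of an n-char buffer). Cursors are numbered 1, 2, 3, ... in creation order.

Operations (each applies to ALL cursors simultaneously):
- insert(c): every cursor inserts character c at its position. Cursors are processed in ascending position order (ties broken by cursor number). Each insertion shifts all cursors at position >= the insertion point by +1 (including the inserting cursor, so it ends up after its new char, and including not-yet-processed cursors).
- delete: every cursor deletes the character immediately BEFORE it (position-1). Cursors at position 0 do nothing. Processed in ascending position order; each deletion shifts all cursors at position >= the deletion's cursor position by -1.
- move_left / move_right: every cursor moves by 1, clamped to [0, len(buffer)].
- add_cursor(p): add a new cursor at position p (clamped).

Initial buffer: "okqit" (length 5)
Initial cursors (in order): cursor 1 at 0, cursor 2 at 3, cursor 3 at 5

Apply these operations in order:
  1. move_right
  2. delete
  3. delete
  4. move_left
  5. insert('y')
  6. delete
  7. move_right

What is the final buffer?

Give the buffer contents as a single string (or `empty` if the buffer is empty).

Answer: empty

Derivation:
After op 1 (move_right): buffer="okqit" (len 5), cursors c1@1 c2@4 c3@5, authorship .....
After op 2 (delete): buffer="kq" (len 2), cursors c1@0 c2@2 c3@2, authorship ..
After op 3 (delete): buffer="" (len 0), cursors c1@0 c2@0 c3@0, authorship 
After op 4 (move_left): buffer="" (len 0), cursors c1@0 c2@0 c3@0, authorship 
After op 5 (insert('y')): buffer="yyy" (len 3), cursors c1@3 c2@3 c3@3, authorship 123
After op 6 (delete): buffer="" (len 0), cursors c1@0 c2@0 c3@0, authorship 
After op 7 (move_right): buffer="" (len 0), cursors c1@0 c2@0 c3@0, authorship 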